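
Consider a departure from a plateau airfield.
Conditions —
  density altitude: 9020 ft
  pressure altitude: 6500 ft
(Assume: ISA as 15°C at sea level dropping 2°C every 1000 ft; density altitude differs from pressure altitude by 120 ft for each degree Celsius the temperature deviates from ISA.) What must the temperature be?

23°C

Density altitude − pressure altitude = 9020 − 6500 = +2520 ft.
At 120 ft/°C that is an ISA deviation of 2520/120 = +21°C.
ISA temperature at 6500 ft = 15 − 2 × (6500/1000) = 2°C.
OAT = ISA + deviation = 2 + (+21) = 23°C.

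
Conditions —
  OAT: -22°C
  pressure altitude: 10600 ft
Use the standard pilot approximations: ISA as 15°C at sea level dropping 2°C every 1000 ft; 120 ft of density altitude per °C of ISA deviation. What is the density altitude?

8704 ft

ISA temperature at 10600 ft = 15 − 2 × (10600/1000) = -6.2°C.
ISA deviation = -22 − (-6.2) = -15.8°C.
Density altitude = 10600 + 120 × (-15.8) = 10600 + (-1896) = 8704 ft.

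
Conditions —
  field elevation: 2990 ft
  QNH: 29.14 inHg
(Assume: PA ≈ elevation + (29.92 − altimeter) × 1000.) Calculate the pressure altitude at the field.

3770 ft

Pressure correction = (29.92 − 29.14) × 1000 = +780 ft.
Pressure altitude = 2990 + (+780) = 3770 ft.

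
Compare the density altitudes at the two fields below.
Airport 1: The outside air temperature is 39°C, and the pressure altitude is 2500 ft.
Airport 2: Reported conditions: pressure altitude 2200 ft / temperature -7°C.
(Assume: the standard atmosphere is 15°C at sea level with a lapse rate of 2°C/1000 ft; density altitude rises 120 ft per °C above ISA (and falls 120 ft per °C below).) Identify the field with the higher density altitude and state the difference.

Airport 1: ISA temp = 10°C, deviation +29°C, DA = 2500 + 120 × 29 = 5980 ft.
Airport 2: ISA temp = 10.6°C, deviation -17.6°C, DA = 2200 + 120 × (-17.6) = 88 ft.
Airport 1 is higher by 5980 − 88 = 5892 ft.

Airport 1 by 5892 ft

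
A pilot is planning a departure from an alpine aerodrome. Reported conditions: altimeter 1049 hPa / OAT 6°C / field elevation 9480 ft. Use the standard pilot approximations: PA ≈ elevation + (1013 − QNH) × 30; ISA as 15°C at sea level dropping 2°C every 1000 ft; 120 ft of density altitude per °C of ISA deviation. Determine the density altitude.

Pressure altitude = 9480 + (1013 − 1049) × 30 = 9480 + (-1080) = 8400 ft.
ISA temperature at 8400 ft = 15 − 2 × (8400/1000) = -1.8°C.
ISA deviation = 6 − (-1.8) = +7.8°C.
Density altitude = 8400 + 120 × (7.8) = 9336 ft.

9336 ft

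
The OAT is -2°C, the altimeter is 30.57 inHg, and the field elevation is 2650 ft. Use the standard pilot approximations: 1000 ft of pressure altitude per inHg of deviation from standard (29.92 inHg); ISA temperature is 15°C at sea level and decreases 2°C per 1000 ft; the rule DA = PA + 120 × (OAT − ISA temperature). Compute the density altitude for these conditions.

440 ft

Pressure altitude = 2650 + (29.92 − 30.57) × 1000 = 2650 + (-650) = 2000 ft.
ISA temperature at 2000 ft = 15 − 2 × (2000/1000) = 11°C.
ISA deviation = -2 − 11 = -13°C.
Density altitude = 2000 + 120 × (-13) = 440 ft.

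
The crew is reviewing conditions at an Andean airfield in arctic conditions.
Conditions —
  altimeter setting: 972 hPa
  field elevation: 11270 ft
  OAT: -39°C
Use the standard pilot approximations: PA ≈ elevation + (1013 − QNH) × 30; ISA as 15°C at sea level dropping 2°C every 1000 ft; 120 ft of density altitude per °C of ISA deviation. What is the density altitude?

9020 ft

Pressure altitude = 11270 + (1013 − 972) × 30 = 11270 + (+1230) = 12500 ft.
ISA temperature at 12500 ft = 15 − 2 × (12500/1000) = -10°C.
ISA deviation = -39 − (-10) = -29°C.
Density altitude = 12500 + 120 × (-29) = 9020 ft.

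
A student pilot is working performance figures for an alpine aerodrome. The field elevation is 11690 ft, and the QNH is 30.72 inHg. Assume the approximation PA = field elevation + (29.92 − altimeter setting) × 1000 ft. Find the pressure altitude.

Pressure correction = (29.92 − 30.72) × 1000 = -800 ft.
Pressure altitude = 11690 + (-800) = 10890 ft.

10890 ft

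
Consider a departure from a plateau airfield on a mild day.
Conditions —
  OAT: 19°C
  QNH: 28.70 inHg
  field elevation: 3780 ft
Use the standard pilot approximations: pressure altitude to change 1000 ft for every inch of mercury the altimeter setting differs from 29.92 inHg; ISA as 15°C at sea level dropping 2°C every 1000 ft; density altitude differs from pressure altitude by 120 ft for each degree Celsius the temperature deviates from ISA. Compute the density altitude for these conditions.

6680 ft

Pressure altitude = 3780 + (29.92 − 28.70) × 1000 = 3780 + (+1220) = 5000 ft.
ISA temperature at 5000 ft = 15 − 2 × (5000/1000) = 5°C.
ISA deviation = 19 − 5 = +14°C.
Density altitude = 5000 + 120 × (14) = 6680 ft.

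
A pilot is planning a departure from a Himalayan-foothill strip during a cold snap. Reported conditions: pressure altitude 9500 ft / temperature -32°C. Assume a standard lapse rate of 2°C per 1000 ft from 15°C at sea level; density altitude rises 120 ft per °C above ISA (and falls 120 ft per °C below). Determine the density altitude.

ISA temperature at 9500 ft = 15 − 2 × (9500/1000) = -4°C.
ISA deviation = -32 − (-4) = -28°C.
Density altitude = 9500 + 120 × (-28) = 9500 + (-3360) = 6140 ft.

6140 ft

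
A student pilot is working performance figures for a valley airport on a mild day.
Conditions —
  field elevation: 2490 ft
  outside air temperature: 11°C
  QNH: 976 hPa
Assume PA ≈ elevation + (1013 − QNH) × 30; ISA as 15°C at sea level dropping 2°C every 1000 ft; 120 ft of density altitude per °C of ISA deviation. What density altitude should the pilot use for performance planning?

Pressure altitude = 2490 + (1013 − 976) × 30 = 2490 + (+1110) = 3600 ft.
ISA temperature at 3600 ft = 15 − 2 × (3600/1000) = 7.8°C.
ISA deviation = 11 − 7.8 = +3.2°C.
Density altitude = 3600 + 120 × (3.2) = 3984 ft.

3984 ft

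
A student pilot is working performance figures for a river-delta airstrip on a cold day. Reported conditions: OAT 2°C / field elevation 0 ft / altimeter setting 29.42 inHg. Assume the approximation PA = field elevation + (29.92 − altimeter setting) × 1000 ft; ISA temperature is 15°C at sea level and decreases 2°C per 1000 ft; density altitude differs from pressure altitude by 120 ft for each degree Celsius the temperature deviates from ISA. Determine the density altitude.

Pressure altitude = 0 + (29.92 − 29.42) × 1000 = 0 + (+500) = 500 ft.
ISA temperature at 500 ft = 15 − 2 × (500/1000) = 14°C.
ISA deviation = 2 − 14 = -12°C.
Density altitude = 500 + 120 × (-12) = -940 ft.

-940 ft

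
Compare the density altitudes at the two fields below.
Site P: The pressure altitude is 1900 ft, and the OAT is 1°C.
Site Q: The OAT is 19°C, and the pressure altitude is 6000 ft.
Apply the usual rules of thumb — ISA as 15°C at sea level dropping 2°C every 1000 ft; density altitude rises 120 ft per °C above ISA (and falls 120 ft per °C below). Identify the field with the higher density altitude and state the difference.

Site P: ISA temp = 11.2°C, deviation -10.2°C, DA = 1900 + 120 × (-10.2) = 676 ft.
Site Q: ISA temp = 3°C, deviation +16°C, DA = 6000 + 120 × 16 = 7920 ft.
Site Q is higher by 7920 − 676 = 7244 ft.

Site Q by 7244 ft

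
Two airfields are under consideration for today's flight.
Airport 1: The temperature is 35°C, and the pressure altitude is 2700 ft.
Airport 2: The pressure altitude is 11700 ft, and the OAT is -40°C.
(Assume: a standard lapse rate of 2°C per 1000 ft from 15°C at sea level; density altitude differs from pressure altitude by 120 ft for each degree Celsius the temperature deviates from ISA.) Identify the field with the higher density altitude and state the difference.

Airport 1: ISA temp = 9.6°C, deviation +25.4°C, DA = 2700 + 120 × 25.4 = 5748 ft.
Airport 2: ISA temp = -8.4°C, deviation -31.6°C, DA = 11700 + 120 × (-31.6) = 7908 ft.
Airport 2 is higher by 7908 − 5748 = 2160 ft.

Airport 2 by 2160 ft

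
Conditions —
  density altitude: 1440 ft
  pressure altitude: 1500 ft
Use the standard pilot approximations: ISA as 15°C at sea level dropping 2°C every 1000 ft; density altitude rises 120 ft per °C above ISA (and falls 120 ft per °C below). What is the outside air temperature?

11.5°C

Density altitude − pressure altitude = 1440 − 1500 = -60 ft.
At 120 ft/°C that is an ISA deviation of -60/120 = -0.5°C.
ISA temperature at 1500 ft = 15 − 2 × (1500/1000) = 12°C.
OAT = ISA + deviation = 12 + (-0.5) = 11.5°C.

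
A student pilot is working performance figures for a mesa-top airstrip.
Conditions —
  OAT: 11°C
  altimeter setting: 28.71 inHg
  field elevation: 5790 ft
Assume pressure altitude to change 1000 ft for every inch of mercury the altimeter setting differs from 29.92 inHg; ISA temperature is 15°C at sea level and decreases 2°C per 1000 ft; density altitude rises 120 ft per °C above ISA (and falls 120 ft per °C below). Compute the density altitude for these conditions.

Pressure altitude = 5790 + (29.92 − 28.71) × 1000 = 5790 + (+1210) = 7000 ft.
ISA temperature at 7000 ft = 15 − 2 × (7000/1000) = 1°C.
ISA deviation = 11 − 1 = +10°C.
Density altitude = 7000 + 120 × (10) = 8200 ft.

8200 ft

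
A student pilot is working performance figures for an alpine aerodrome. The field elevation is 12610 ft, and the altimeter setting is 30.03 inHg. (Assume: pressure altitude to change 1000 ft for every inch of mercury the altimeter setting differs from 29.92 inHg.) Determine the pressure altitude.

Pressure correction = (29.92 − 30.03) × 1000 = -110 ft.
Pressure altitude = 12610 + (-110) = 12500 ft.

12500 ft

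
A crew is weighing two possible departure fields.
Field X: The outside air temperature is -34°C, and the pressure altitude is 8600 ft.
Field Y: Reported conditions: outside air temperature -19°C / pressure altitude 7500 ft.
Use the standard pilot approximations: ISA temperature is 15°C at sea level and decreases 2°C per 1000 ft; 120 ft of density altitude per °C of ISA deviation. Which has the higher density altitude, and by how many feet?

Field Y by 436 ft

Field X: ISA temp = -2.2°C, deviation -31.8°C, DA = 8600 + 120 × (-31.8) = 4784 ft.
Field Y: ISA temp = 0°C, deviation -19°C, DA = 7500 + 120 × (-19) = 5220 ft.
Field Y is higher by 5220 − 4784 = 436 ft.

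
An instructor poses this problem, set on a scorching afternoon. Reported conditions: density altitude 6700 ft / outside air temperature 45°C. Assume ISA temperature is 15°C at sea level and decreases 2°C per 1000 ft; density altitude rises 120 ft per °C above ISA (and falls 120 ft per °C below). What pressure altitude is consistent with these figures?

DA = PA + 120 × (OAT − (15 − 2·PA/1000)) = PA + 120·OAT − 1800 + 0.24·PA = 1.24·PA + 120·OAT − 1800.
So 1.24·PA = 6700 − 120 × 45 + 1800 = 3100.
PA = 3100 / 1.24 = 2500 ft.

2500 ft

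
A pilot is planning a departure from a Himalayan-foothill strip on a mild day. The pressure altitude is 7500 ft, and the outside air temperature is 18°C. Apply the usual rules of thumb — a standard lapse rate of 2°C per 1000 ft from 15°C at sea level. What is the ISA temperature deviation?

ISA temperature at 7500 ft = 15 − 2 × (7500/1000) = 0°C.
Deviation = OAT − ISA = 18 − 0 = +18°C.

ISA+18°C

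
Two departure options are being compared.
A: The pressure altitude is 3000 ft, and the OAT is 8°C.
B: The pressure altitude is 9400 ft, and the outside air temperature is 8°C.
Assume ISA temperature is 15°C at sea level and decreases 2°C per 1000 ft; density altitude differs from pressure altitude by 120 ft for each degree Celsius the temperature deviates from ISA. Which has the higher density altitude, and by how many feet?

A: ISA temp = 9°C, deviation -1°C, DA = 3000 + 120 × (-1) = 2880 ft.
B: ISA temp = -3.8°C, deviation +11.8°C, DA = 9400 + 120 × 11.8 = 10816 ft.
B is higher by 10816 − 2880 = 7936 ft.

B by 7936 ft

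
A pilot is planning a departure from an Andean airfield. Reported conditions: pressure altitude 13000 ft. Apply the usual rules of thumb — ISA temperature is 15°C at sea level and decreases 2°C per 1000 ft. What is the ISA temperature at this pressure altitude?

ISA temperature = 15 − 2 × (13000/1000) = 15 − 26 = -11°C.

-11°C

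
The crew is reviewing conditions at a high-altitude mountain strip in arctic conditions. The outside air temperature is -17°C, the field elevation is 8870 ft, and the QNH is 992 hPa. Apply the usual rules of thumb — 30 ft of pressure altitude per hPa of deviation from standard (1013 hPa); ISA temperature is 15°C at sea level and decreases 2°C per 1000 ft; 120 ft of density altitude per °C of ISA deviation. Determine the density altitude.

Pressure altitude = 8870 + (1013 − 992) × 30 = 8870 + (+630) = 9500 ft.
ISA temperature at 9500 ft = 15 − 2 × (9500/1000) = -4°C.
ISA deviation = -17 − (-4) = -13°C.
Density altitude = 9500 + 120 × (-13) = 7940 ft.

7940 ft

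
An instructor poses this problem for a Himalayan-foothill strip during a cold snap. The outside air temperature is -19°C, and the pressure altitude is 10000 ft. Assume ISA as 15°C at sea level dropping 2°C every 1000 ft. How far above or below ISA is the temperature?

ISA-14°C

ISA temperature at 10000 ft = 15 − 2 × (10000/1000) = -5°C.
Deviation = OAT − ISA = -19 − (-5) = -14°C.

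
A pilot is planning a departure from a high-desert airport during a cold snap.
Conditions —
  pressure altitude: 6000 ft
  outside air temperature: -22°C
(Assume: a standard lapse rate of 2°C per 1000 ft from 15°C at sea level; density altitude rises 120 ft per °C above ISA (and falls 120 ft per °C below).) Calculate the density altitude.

3000 ft

ISA temperature at 6000 ft = 15 − 2 × (6000/1000) = 3°C.
ISA deviation = -22 − 3 = -25°C.
Density altitude = 6000 + 120 × (-25) = 6000 + (-3000) = 3000 ft.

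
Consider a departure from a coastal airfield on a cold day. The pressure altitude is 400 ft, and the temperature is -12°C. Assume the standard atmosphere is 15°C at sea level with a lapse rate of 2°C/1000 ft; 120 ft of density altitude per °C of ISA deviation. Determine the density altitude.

-2744 ft

ISA temperature at 400 ft = 15 − 2 × (400/1000) = 14.2°C.
ISA deviation = -12 − 14.2 = -26.2°C.
Density altitude = 400 + 120 × (-26.2) = 400 + (-3144) = -2744 ft.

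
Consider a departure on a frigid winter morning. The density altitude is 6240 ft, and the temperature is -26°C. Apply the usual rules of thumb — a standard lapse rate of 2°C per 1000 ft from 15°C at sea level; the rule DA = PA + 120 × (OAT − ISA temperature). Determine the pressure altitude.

9000 ft

DA = PA + 120 × (OAT − (15 − 2·PA/1000)) = PA + 120·OAT − 1800 + 0.24·PA = 1.24·PA + 120·OAT − 1800.
So 1.24·PA = 6240 − 120 × (-26) + 1800 = 11160.
PA = 11160 / 1.24 = 9000 ft.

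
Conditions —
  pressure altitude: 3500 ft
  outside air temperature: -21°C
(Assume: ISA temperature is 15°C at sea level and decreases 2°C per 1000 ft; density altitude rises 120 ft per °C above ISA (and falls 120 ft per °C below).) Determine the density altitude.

20 ft

ISA temperature at 3500 ft = 15 − 2 × (3500/1000) = 8°C.
ISA deviation = -21 − 8 = -29°C.
Density altitude = 3500 + 120 × (-29) = 3500 + (-3480) = 20 ft.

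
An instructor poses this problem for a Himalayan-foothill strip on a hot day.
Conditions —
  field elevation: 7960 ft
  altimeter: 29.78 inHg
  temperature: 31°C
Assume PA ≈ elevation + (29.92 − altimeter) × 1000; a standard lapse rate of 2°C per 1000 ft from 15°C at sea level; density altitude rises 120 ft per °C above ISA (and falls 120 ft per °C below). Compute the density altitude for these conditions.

11964 ft

Pressure altitude = 7960 + (29.92 − 29.78) × 1000 = 7960 + (+140) = 8100 ft.
ISA temperature at 8100 ft = 15 − 2 × (8100/1000) = -1.2°C.
ISA deviation = 31 − (-1.2) = +32.2°C.
Density altitude = 8100 + 120 × (32.2) = 11964 ft.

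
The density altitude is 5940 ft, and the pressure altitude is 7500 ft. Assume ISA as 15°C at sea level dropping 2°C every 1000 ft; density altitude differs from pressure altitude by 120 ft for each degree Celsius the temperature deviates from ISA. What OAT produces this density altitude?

Density altitude − pressure altitude = 5940 − 7500 = -1560 ft.
At 120 ft/°C that is an ISA deviation of -1560/120 = -13°C.
ISA temperature at 7500 ft = 15 − 2 × (7500/1000) = 0°C.
OAT = ISA + deviation = 0 + (-13) = -13°C.

-13°C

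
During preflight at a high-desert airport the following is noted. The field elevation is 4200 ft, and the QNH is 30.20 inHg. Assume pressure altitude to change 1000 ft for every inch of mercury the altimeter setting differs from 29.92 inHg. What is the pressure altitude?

Pressure correction = (29.92 − 30.20) × 1000 = -280 ft.
Pressure altitude = 4200 + (-280) = 3920 ft.

3920 ft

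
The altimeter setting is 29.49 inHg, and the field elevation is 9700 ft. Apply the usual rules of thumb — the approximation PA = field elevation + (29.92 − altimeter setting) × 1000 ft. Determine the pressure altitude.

Pressure correction = (29.92 − 29.49) × 1000 = +430 ft.
Pressure altitude = 9700 + (+430) = 10130 ft.

10130 ft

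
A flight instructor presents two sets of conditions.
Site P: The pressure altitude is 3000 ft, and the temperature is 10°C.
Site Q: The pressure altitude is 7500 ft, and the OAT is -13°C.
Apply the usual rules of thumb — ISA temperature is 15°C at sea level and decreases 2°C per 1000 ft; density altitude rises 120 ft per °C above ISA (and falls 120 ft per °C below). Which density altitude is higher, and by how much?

Site P: ISA temp = 9°C, deviation +1°C, DA = 3000 + 120 × 1 = 3120 ft.
Site Q: ISA temp = 0°C, deviation -13°C, DA = 7500 + 120 × (-13) = 5940 ft.
Site Q is higher by 5940 − 3120 = 2820 ft.

Site Q by 2820 ft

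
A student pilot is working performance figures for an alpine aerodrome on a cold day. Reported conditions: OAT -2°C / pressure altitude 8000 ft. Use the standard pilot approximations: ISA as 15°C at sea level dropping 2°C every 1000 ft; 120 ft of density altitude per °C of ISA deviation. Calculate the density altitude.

7880 ft

ISA temperature at 8000 ft = 15 − 2 × (8000/1000) = -1°C.
ISA deviation = -2 − (-1) = -1°C.
Density altitude = 8000 + 120 × (-1) = 8000 + (-120) = 7880 ft.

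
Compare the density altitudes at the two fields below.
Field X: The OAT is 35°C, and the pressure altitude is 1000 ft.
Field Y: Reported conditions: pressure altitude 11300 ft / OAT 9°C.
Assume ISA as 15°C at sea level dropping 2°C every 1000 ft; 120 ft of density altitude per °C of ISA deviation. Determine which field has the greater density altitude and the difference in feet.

Field X: ISA temp = 13°C, deviation +22°C, DA = 1000 + 120 × 22 = 3640 ft.
Field Y: ISA temp = -7.6°C, deviation +16.6°C, DA = 11300 + 120 × 16.6 = 13292 ft.
Field Y is higher by 13292 − 3640 = 9652 ft.

Field Y by 9652 ft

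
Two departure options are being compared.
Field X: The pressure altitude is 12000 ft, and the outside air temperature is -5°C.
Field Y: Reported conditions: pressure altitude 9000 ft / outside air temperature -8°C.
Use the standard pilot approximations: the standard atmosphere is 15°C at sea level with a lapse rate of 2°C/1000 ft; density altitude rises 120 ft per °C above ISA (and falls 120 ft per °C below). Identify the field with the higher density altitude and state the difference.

Field X: ISA temp = -9°C, deviation +4°C, DA = 12000 + 120 × 4 = 12480 ft.
Field Y: ISA temp = -3°C, deviation -5°C, DA = 9000 + 120 × (-5) = 8400 ft.
Field X is higher by 12480 − 8400 = 4080 ft.

Field X by 4080 ft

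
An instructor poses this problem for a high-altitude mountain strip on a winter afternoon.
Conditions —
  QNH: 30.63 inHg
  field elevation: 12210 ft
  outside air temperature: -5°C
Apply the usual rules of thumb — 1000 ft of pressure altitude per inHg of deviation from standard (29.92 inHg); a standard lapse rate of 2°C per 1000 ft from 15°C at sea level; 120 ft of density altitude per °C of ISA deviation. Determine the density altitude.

11860 ft

Pressure altitude = 12210 + (29.92 − 30.63) × 1000 = 12210 + (-710) = 11500 ft.
ISA temperature at 11500 ft = 15 − 2 × (11500/1000) = -8°C.
ISA deviation = -5 − (-8) = +3°C.
Density altitude = 11500 + 120 × (3) = 11860 ft.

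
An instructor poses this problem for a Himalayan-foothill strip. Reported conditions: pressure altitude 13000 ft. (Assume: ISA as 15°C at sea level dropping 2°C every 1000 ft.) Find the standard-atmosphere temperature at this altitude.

ISA temperature = 15 − 2 × (13000/1000) = 15 − 26 = -11°C.

-11°C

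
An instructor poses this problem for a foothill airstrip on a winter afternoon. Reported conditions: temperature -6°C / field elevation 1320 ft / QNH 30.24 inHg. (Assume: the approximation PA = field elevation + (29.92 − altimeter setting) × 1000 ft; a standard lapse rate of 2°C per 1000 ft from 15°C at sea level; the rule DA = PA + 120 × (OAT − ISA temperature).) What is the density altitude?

Pressure altitude = 1320 + (29.92 − 30.24) × 1000 = 1320 + (-320) = 1000 ft.
ISA temperature at 1000 ft = 15 − 2 × (1000/1000) = 13°C.
ISA deviation = -6 − 13 = -19°C.
Density altitude = 1000 + 120 × (-19) = -1280 ft.

-1280 ft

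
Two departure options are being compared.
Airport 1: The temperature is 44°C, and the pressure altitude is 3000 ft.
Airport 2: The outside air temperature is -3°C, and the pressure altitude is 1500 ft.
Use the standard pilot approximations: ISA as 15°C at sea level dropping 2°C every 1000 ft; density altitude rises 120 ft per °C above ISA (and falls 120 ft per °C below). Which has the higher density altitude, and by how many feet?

Airport 1 by 7500 ft

Airport 1: ISA temp = 9°C, deviation +35°C, DA = 3000 + 120 × 35 = 7200 ft.
Airport 2: ISA temp = 12°C, deviation -15°C, DA = 1500 + 120 × (-15) = -300 ft.
Airport 1 is higher by 7200 − (-300) = 7500 ft.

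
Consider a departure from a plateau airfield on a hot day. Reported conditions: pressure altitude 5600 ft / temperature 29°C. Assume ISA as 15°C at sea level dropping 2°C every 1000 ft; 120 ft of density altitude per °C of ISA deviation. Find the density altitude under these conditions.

8624 ft

ISA temperature at 5600 ft = 15 − 2 × (5600/1000) = 3.8°C.
ISA deviation = 29 − 3.8 = +25.2°C.
Density altitude = 5600 + 120 × (25.2) = 5600 + (+3024) = 8624 ft.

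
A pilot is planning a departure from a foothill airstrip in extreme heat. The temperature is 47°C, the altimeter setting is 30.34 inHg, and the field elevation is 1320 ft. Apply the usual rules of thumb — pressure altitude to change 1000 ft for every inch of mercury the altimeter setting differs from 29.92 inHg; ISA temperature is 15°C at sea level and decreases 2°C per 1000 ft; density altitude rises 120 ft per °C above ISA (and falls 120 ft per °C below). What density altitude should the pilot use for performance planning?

Pressure altitude = 1320 + (29.92 − 30.34) × 1000 = 1320 + (-420) = 900 ft.
ISA temperature at 900 ft = 15 − 2 × (900/1000) = 13.2°C.
ISA deviation = 47 − 13.2 = +33.8°C.
Density altitude = 900 + 120 × (33.8) = 4956 ft.

4956 ft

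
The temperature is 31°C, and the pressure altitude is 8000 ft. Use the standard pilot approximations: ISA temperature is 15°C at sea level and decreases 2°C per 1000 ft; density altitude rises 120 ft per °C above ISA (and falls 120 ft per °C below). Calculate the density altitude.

ISA temperature at 8000 ft = 15 − 2 × (8000/1000) = -1°C.
ISA deviation = 31 − (-1) = +32°C.
Density altitude = 8000 + 120 × (32) = 8000 + (+3840) = 11840 ft.

11840 ft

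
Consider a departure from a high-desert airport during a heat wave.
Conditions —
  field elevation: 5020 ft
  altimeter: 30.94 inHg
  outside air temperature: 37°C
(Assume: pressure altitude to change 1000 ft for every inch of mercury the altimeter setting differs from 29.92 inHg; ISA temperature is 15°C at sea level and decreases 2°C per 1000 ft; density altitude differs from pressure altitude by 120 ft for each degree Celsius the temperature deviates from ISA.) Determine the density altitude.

7600 ft

Pressure altitude = 5020 + (29.92 − 30.94) × 1000 = 5020 + (-1020) = 4000 ft.
ISA temperature at 4000 ft = 15 − 2 × (4000/1000) = 7°C.
ISA deviation = 37 − 7 = +30°C.
Density altitude = 4000 + 120 × (30) = 7600 ft.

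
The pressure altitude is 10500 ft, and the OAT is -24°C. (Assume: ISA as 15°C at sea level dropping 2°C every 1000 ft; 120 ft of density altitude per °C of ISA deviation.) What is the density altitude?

8340 ft

ISA temperature at 10500 ft = 15 − 2 × (10500/1000) = -6°C.
ISA deviation = -24 − (-6) = -18°C.
Density altitude = 10500 + 120 × (-18) = 10500 + (-2160) = 8340 ft.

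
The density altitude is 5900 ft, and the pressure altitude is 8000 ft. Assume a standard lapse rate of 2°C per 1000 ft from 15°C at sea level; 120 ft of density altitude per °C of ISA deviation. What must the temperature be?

-18.5°C

Density altitude − pressure altitude = 5900 − 8000 = -2100 ft.
At 120 ft/°C that is an ISA deviation of -2100/120 = -17.5°C.
ISA temperature at 8000 ft = 15 − 2 × (8000/1000) = -1°C.
OAT = ISA + deviation = -1 + (-17.5) = -18.5°C.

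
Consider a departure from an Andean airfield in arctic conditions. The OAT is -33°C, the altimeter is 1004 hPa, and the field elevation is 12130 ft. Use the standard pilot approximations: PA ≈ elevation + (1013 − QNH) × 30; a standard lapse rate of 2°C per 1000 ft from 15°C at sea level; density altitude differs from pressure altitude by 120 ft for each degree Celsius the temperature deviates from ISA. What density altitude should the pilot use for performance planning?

Pressure altitude = 12130 + (1013 − 1004) × 30 = 12130 + (+270) = 12400 ft.
ISA temperature at 12400 ft = 15 − 2 × (12400/1000) = -9.8°C.
ISA deviation = -33 − (-9.8) = -23.2°C.
Density altitude = 12400 + 120 × (-23.2) = 9616 ft.

9616 ft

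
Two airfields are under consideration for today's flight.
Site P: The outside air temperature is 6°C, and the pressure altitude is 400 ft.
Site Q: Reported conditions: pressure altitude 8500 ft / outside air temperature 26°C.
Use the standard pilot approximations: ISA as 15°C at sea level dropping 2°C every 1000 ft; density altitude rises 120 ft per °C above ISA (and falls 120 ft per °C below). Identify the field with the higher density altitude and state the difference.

Site P: ISA temp = 14.2°C, deviation -8.2°C, DA = 400 + 120 × (-8.2) = -584 ft.
Site Q: ISA temp = -2°C, deviation +28°C, DA = 8500 + 120 × 28 = 11860 ft.
Site Q is higher by 11860 − (-584) = 12444 ft.

Site Q by 12444 ft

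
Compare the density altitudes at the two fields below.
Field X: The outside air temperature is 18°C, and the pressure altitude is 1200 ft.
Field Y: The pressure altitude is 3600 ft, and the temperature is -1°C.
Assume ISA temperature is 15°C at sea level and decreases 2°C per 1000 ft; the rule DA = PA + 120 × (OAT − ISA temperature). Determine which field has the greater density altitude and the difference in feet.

Field X: ISA temp = 12.6°C, deviation +5.4°C, DA = 1200 + 120 × 5.4 = 1848 ft.
Field Y: ISA temp = 7.8°C, deviation -8.8°C, DA = 3600 + 120 × (-8.8) = 2544 ft.
Field Y is higher by 2544 − 1848 = 696 ft.

Field Y by 696 ft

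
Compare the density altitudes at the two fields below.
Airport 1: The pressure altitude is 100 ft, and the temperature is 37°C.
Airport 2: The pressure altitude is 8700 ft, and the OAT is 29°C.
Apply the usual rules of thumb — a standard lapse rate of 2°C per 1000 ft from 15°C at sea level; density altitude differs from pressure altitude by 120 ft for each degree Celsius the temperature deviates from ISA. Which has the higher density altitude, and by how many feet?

Airport 1: ISA temp = 14.8°C, deviation +22.2°C, DA = 100 + 120 × 22.2 = 2764 ft.
Airport 2: ISA temp = -2.4°C, deviation +31.4°C, DA = 8700 + 120 × 31.4 = 12468 ft.
Airport 2 is higher by 12468 − 2764 = 9704 ft.

Airport 2 by 9704 ft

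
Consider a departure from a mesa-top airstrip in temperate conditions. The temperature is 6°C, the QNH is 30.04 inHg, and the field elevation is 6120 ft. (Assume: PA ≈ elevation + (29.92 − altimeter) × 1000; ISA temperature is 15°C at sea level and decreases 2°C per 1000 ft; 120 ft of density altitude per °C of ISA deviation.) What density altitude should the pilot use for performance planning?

6360 ft

Pressure altitude = 6120 + (29.92 − 30.04) × 1000 = 6120 + (-120) = 6000 ft.
ISA temperature at 6000 ft = 15 − 2 × (6000/1000) = 3°C.
ISA deviation = 6 − 3 = +3°C.
Density altitude = 6000 + 120 × (3) = 6360 ft.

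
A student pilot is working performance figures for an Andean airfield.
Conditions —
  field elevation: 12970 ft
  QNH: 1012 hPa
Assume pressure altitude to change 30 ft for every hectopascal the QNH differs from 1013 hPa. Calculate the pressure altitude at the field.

Pressure correction = (1013 − 1012) × 30 = +30 ft.
Pressure altitude = 12970 + (+30) = 13000 ft.

13000 ft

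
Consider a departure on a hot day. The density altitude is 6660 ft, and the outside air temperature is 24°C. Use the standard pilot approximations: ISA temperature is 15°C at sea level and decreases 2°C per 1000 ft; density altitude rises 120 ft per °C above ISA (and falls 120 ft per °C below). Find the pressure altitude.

4500 ft

DA = PA + 120 × (OAT − (15 − 2·PA/1000)) = PA + 120·OAT − 1800 + 0.24·PA = 1.24·PA + 120·OAT − 1800.
So 1.24·PA = 6660 − 120 × 24 + 1800 = 5580.
PA = 5580 / 1.24 = 4500 ft.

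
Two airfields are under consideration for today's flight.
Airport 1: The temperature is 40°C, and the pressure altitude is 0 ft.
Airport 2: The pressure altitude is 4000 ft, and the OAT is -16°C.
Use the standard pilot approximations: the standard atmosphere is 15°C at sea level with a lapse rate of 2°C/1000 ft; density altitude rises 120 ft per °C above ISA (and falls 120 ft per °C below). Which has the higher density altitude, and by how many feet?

Airport 1 by 1760 ft

Airport 1: ISA temp = 15°C, deviation +25°C, DA = 0 + 120 × 25 = 3000 ft.
Airport 2: ISA temp = 7°C, deviation -23°C, DA = 4000 + 120 × (-23) = 1240 ft.
Airport 1 is higher by 3000 − 1240 = 1760 ft.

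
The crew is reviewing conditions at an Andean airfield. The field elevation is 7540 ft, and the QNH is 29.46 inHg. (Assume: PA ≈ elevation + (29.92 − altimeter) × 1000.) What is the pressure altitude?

8000 ft

Pressure correction = (29.92 − 29.46) × 1000 = +460 ft.
Pressure altitude = 7540 + (+460) = 8000 ft.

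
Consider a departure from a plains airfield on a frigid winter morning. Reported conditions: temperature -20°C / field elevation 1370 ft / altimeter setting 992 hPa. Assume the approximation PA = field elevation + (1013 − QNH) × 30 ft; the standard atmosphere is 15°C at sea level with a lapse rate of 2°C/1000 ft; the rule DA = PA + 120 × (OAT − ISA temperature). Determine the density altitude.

Pressure altitude = 1370 + (1013 − 992) × 30 = 1370 + (+630) = 2000 ft.
ISA temperature at 2000 ft = 15 − 2 × (2000/1000) = 11°C.
ISA deviation = -20 − 11 = -31°C.
Density altitude = 2000 + 120 × (-31) = -1720 ft.

-1720 ft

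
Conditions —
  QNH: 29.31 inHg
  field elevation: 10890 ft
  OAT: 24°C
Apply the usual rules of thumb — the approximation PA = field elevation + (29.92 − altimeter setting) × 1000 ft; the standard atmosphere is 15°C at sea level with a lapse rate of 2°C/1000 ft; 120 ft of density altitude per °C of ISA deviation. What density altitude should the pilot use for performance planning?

Pressure altitude = 10890 + (29.92 − 29.31) × 1000 = 10890 + (+610) = 11500 ft.
ISA temperature at 11500 ft = 15 − 2 × (11500/1000) = -8°C.
ISA deviation = 24 − (-8) = +32°C.
Density altitude = 11500 + 120 × (32) = 15340 ft.

15340 ft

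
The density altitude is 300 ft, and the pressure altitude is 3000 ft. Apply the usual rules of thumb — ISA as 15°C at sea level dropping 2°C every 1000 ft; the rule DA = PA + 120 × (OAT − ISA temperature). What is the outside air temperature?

Density altitude − pressure altitude = 300 − 3000 = -2700 ft.
At 120 ft/°C that is an ISA deviation of -2700/120 = -22.5°C.
ISA temperature at 3000 ft = 15 − 2 × (3000/1000) = 9°C.
OAT = ISA + deviation = 9 + (-22.5) = -13.5°C.

-13.5°C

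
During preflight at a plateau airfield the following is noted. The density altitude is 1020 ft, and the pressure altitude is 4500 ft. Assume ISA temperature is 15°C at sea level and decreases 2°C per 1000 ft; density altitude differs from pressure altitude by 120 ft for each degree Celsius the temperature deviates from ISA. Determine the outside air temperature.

Density altitude − pressure altitude = 1020 − 4500 = -3480 ft.
At 120 ft/°C that is an ISA deviation of -3480/120 = -29°C.
ISA temperature at 4500 ft = 15 − 2 × (4500/1000) = 6°C.
OAT = ISA + deviation = 6 + (-29) = -23°C.

-23°C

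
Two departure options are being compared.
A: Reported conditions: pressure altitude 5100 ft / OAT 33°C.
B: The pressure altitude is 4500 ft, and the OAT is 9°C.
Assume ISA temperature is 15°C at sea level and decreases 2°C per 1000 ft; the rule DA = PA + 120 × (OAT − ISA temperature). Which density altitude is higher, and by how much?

A by 3624 ft

A: ISA temp = 4.8°C, deviation +28.2°C, DA = 5100 + 120 × 28.2 = 8484 ft.
B: ISA temp = 6°C, deviation +3°C, DA = 4500 + 120 × 3 = 4860 ft.
A is higher by 8484 − 4860 = 3624 ft.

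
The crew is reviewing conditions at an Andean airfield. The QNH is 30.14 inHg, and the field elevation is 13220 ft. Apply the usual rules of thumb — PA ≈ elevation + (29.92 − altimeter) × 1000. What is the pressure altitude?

Pressure correction = (29.92 − 30.14) × 1000 = -220 ft.
Pressure altitude = 13220 + (-220) = 13000 ft.

13000 ft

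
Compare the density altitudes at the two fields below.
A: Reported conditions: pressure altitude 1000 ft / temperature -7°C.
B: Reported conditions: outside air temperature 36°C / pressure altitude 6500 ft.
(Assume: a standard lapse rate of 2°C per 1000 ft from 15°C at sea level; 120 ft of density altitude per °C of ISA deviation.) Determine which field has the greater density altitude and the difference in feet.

B by 11980 ft

A: ISA temp = 13°C, deviation -20°C, DA = 1000 + 120 × (-20) = -1400 ft.
B: ISA temp = 2°C, deviation +34°C, DA = 6500 + 120 × 34 = 10580 ft.
B is higher by 10580 − (-1400) = 11980 ft.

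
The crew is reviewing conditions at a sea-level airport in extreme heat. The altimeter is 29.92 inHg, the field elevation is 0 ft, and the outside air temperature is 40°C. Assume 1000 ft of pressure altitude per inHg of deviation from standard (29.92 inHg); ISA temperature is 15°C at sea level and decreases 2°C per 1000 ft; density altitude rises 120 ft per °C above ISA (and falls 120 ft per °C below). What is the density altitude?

Pressure altitude = 0 + (29.92 − 29.92) × 1000 = 0 + (0) = 0 ft.
ISA temperature at 0 ft = 15 − 2 × (0/1000) = 15°C.
ISA deviation = 40 − 15 = +25°C.
Density altitude = 0 + 120 × (25) = 3000 ft.

3000 ft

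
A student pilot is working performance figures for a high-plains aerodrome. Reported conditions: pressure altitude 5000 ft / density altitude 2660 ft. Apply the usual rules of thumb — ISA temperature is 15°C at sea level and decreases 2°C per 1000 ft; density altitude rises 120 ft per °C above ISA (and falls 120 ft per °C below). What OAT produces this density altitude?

Density altitude − pressure altitude = 2660 − 5000 = -2340 ft.
At 120 ft/°C that is an ISA deviation of -2340/120 = -19.5°C.
ISA temperature at 5000 ft = 15 − 2 × (5000/1000) = 5°C.
OAT = ISA + deviation = 5 + (-19.5) = -14.5°C.

-14.5°C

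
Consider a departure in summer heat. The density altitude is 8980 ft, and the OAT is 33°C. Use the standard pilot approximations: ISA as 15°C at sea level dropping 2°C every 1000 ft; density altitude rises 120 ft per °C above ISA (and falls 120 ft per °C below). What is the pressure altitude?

5500 ft

DA = PA + 120 × (OAT − (15 − 2·PA/1000)) = PA + 120·OAT − 1800 + 0.24·PA = 1.24·PA + 120·OAT − 1800.
So 1.24·PA = 8980 − 120 × 33 + 1800 = 6820.
PA = 6820 / 1.24 = 5500 ft.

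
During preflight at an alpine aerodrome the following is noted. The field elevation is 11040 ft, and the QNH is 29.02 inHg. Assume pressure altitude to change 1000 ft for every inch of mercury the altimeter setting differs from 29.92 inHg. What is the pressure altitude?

11940 ft

Pressure correction = (29.92 − 29.02) × 1000 = +900 ft.
Pressure altitude = 11040 + (+900) = 11940 ft.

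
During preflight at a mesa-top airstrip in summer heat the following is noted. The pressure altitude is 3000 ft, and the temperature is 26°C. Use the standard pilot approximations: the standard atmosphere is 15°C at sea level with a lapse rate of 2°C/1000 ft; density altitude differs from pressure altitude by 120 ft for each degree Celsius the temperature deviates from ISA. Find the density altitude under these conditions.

5040 ft

ISA temperature at 3000 ft = 15 − 2 × (3000/1000) = 9°C.
ISA deviation = 26 − 9 = +17°C.
Density altitude = 3000 + 120 × (17) = 3000 + (+2040) = 5040 ft.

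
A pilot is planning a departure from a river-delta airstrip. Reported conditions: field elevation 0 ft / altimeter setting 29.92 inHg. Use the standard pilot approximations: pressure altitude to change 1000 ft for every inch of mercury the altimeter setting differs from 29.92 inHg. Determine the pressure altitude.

0 ft

Pressure correction = (29.92 − 29.92) × 1000 = 0 ft.
Pressure altitude = 0 + (0) = 0 ft.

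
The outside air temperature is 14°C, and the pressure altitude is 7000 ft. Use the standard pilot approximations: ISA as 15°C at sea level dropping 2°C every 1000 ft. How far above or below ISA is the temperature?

ISA temperature at 7000 ft = 15 − 2 × (7000/1000) = 1°C.
Deviation = OAT − ISA = 14 − 1 = +13°C.

ISA+13°C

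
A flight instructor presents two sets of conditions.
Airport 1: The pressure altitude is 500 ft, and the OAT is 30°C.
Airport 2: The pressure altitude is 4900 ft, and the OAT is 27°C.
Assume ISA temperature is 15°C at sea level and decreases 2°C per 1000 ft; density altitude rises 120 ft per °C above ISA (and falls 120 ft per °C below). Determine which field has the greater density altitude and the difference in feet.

Airport 2 by 5096 ft

Airport 1: ISA temp = 14°C, deviation +16°C, DA = 500 + 120 × 16 = 2420 ft.
Airport 2: ISA temp = 5.2°C, deviation +21.8°C, DA = 4900 + 120 × 21.8 = 7516 ft.
Airport 2 is higher by 7516 − 2420 = 5096 ft.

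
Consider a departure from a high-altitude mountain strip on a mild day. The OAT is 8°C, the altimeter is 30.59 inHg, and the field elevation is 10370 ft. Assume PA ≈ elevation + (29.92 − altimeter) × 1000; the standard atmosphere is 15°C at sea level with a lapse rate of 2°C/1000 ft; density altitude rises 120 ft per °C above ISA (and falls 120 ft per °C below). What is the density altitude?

11188 ft

Pressure altitude = 10370 + (29.92 − 30.59) × 1000 = 10370 + (-670) = 9700 ft.
ISA temperature at 9700 ft = 15 − 2 × (9700/1000) = -4.4°C.
ISA deviation = 8 − (-4.4) = +12.4°C.
Density altitude = 9700 + 120 × (12.4) = 11188 ft.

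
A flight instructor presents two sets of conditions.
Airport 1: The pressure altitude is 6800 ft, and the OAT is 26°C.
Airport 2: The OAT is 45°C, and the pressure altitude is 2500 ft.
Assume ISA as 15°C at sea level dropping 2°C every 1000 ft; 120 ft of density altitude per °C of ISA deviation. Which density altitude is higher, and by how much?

Airport 1 by 3052 ft

Airport 1: ISA temp = 1.4°C, deviation +24.6°C, DA = 6800 + 120 × 24.6 = 9752 ft.
Airport 2: ISA temp = 10°C, deviation +35°C, DA = 2500 + 120 × 35 = 6700 ft.
Airport 1 is higher by 9752 − 6700 = 3052 ft.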